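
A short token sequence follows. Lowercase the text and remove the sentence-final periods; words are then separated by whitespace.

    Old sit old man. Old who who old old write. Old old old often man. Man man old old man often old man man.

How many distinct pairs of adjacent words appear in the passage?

24 tokens → 23 bigram windows in total.
Repeated bigrams (each contributes count−1 duplicates):
  old old: 4
  man man: 3
  old man: 3
  man old: 2
8 duplicate windows → 23 − 8 = 15 distinct.

15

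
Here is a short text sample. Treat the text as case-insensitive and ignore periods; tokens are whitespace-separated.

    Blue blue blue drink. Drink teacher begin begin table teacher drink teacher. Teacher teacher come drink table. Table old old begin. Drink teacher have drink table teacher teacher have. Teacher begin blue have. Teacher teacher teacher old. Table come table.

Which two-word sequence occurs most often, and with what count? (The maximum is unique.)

"teacher teacher", 5 times

Bigram frequencies (highest first):
  teacher teacher: 5
  drink teacher: 3
  blue blue: 2
  teacher begin: 2
  table teacher: 2
  drink table: 2
  … (21 more, each ≤ 2)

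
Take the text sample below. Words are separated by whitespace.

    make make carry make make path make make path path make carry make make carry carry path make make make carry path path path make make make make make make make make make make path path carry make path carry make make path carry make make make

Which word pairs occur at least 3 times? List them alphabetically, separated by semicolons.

Bigram counts meeting the condition (at least 3 times):
  carry make: 5
  make carry: 4
  make make: 18
  make path: 5
  path carry: 3
  path make: 4
  path path: 4

carry make; make carry; make make; make path; path carry; path make; path path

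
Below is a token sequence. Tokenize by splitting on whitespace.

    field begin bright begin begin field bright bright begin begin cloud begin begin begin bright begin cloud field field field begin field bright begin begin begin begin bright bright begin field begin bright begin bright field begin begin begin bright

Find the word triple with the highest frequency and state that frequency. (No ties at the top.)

Trigram frequencies (highest first):
  begin begin begin: 4
  begin bright begin: 3
  bright begin begin: 3
  begin begin bright: 3
  field begin bright: 2
  begin field bright: 2
  … (20 more, each ≤ 2)

"begin begin begin", 4 times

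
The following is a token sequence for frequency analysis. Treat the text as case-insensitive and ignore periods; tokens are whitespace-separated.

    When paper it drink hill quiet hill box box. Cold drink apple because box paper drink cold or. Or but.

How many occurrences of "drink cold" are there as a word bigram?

1

Scanning the 19 overlapping bigram windows for "drink cold":
  position 16–17: drink cold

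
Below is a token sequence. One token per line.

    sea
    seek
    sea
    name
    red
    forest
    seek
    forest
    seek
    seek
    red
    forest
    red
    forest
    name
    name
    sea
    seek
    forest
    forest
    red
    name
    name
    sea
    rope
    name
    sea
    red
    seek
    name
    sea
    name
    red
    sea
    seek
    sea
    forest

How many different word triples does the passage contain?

32

37 tokens → 35 trigram windows in total.
Repeated trigrams (each contributes count−1 duplicates):
  name name sea: 2
  sea name red: 2
  sea seek sea: 2
3 duplicate windows → 35 − 3 = 32 distinct.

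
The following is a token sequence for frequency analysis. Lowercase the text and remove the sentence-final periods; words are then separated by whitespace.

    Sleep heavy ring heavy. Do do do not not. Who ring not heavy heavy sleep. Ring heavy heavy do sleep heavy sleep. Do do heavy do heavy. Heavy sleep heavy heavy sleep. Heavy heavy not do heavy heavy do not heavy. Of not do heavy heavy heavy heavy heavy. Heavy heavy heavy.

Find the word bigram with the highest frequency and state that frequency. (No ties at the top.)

Bigram frequencies (highest first):
  heavy heavy: 13
  sleep heavy: 4
  heavy do: 4
  heavy sleep: 4
  do heavy: 4
  do do: 3
  … (15 more, each ≤ 2)

"heavy heavy", 13 times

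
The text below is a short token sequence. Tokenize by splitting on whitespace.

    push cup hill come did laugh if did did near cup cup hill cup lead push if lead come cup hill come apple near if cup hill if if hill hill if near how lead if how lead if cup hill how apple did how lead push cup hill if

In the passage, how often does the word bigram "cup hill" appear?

Scanning the 49 overlapping bigram windows for "cup hill":
  position 2–3: cup hill
  position 12–13: cup hill
  position 20–21: cup hill
  position 26–27: cup hill
  position 40–41: cup hill
  position 48–49: cup hill

6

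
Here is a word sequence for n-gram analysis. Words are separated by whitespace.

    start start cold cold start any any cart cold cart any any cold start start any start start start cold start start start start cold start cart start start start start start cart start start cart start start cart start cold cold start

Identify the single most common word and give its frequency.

Unigram frequencies (highest first):
  start: 24
  cold: 8
  cart: 6
  any: 5

"start", 24 times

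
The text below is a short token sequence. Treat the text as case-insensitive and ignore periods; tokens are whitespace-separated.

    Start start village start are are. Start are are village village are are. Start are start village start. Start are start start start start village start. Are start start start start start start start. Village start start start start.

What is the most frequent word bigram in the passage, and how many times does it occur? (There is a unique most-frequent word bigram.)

Bigram frequencies (highest first):
  start start: 14
  start are: 5
  are start: 5
  start village: 4
  village start: 4
  are are: 3
  … (3 more, each ≤ 1)

"start start", 14 times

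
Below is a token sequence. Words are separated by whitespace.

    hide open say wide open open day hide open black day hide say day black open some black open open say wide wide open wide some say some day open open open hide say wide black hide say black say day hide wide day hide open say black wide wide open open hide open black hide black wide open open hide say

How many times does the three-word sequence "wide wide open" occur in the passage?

Scanning the 60 overlapping trigram windows for "wide wide open":
  position 22–24: wide wide open
  position 49–51: wide wide open

2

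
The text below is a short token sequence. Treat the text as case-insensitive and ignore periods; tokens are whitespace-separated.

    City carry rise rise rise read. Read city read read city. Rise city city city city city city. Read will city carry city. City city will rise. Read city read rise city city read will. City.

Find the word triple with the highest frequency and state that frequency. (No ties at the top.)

Trigram frequencies (highest first):
  city city city: 5
  read read city: 2
  read city read: 2
  rise city city: 2
  city city read: 2
  city read will: 2
  … (18 more, each ≤ 2)

"city city city", 5 times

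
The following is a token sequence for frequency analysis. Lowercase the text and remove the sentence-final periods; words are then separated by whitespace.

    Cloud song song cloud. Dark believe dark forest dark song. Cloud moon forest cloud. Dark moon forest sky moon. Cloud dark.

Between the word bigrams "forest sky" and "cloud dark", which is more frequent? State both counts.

"forest sky": 1 occurrence
"cloud dark": 3 occurrences

"cloud dark" (3 vs 1)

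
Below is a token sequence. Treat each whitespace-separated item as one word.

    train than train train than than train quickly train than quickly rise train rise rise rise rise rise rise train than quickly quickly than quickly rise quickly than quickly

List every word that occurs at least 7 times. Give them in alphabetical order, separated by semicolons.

quickly; rise; than; train

Unigram counts meeting the condition (at least 7 times):
  quickly: 7
  rise: 8
  than: 7
  train: 7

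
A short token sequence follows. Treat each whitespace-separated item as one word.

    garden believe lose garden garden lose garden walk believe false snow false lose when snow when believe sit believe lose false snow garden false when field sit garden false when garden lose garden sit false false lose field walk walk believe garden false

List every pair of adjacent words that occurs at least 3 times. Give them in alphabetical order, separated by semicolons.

garden false; lose garden

Bigram counts meeting the condition (at least 3 times):
  garden false: 3
  lose garden: 3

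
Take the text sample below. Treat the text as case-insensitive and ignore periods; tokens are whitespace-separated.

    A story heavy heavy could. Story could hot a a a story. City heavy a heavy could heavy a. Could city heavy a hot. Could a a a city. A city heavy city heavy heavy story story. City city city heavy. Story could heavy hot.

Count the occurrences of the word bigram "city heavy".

5

Scanning the 44 overlapping bigram windows for "city heavy":
  position 13–14: city heavy
  position 21–22: city heavy
  position 31–32: city heavy
  position 33–34: city heavy
  position 40–41: city heavy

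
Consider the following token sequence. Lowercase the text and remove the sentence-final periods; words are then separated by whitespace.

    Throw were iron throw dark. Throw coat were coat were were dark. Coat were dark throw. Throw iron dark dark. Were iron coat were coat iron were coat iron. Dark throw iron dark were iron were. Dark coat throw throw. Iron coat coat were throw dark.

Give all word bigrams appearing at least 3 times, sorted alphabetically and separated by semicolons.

coat were; dark throw; iron dark; throw iron; were coat; were dark; were iron

Bigram counts meeting the condition (at least 3 times):
  coat were: 5
  dark throw: 3
  iron dark: 3
  throw iron: 3
  were coat: 3
  were dark: 3
  were iron: 3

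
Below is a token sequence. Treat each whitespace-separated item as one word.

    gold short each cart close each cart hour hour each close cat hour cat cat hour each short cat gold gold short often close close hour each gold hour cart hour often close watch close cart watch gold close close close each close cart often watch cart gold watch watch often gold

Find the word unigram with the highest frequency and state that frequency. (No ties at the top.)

"close", 10 times

Unigram frequencies (highest first):
  close: 10
  gold: 7
  hour: 7
  each: 6
  cart: 6
  watch: 5
  … (3 more, each ≤ 4)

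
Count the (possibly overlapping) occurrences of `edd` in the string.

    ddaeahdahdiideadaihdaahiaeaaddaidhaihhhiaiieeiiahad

0

Sliding a length-3 window over the 51 characters (49 positions):
  (no match at any position)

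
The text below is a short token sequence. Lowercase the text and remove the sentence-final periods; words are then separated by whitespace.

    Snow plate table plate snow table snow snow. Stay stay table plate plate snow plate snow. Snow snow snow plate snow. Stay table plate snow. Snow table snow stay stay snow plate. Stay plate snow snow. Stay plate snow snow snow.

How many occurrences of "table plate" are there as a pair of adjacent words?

Scanning the 40 overlapping bigram windows for "table plate":
  position 3–4: table plate
  position 11–12: table plate
  position 23–24: table plate

3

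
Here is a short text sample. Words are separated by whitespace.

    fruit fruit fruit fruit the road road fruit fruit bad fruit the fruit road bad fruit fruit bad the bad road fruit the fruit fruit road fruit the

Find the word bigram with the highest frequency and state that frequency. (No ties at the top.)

Bigram frequencies (highest first):
  fruit fruit: 6
  fruit the: 4
  road fruit: 3
  fruit bad: 2
  bad fruit: 2
  the fruit: 2
  … (7 more, each ≤ 2)

"fruit fruit", 6 times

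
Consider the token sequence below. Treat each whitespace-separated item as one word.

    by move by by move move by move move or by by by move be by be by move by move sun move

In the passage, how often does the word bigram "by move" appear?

6

Scanning the 22 overlapping bigram windows for "by move":
  position 1–2: by move
  position 4–5: by move
  position 7–8: by move
  position 13–14: by move
  position 18–19: by move
  position 20–21: by move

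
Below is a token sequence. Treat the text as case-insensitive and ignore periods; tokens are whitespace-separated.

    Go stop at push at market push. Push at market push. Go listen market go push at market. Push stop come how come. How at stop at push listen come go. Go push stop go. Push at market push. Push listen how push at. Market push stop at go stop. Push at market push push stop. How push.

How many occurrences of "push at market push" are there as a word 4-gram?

Scanning the 55 overlapping 4-gram windows for "push at market push":
  position 4–7: push at market push
  position 8–11: push at market push
  position 16–19: push at market push
  position 36–39: push at market push
  position 43–46: push at market push
  position 51–54: push at market push

6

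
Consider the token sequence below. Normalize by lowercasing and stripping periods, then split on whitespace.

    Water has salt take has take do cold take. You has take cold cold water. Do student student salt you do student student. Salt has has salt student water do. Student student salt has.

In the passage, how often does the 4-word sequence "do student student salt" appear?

Scanning the 31 overlapping 4-gram windows for "do student student salt":
  position 16–19: do student student salt
  position 21–24: do student student salt
  position 30–33: do student student salt

3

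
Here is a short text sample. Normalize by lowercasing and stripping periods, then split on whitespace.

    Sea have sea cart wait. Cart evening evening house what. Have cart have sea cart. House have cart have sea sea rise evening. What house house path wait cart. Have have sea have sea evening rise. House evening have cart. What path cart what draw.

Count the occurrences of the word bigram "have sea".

Scanning the 44 overlapping bigram windows for "have sea":
  position 2–3: have sea
  position 13–14: have sea
  position 19–20: have sea
  position 31–32: have sea
  position 33–34: have sea

5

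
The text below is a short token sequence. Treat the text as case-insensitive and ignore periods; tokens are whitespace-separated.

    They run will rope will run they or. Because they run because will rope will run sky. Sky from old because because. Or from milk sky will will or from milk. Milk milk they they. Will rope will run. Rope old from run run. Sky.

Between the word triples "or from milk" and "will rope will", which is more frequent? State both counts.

"or from milk": 2 occurrences
"will rope will": 3 occurrences

"will rope will" (3 vs 2)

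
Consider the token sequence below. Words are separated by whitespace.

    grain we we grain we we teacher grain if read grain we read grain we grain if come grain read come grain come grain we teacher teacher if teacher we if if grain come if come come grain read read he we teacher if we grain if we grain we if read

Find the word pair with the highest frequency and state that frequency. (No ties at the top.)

Bigram frequencies (highest first):
  grain we: 6
  we grain: 4
  come grain: 4
  we teacher: 3
  grain if: 3
  we we: 2
  … (21 more, each ≤ 2)

"grain we", 6 times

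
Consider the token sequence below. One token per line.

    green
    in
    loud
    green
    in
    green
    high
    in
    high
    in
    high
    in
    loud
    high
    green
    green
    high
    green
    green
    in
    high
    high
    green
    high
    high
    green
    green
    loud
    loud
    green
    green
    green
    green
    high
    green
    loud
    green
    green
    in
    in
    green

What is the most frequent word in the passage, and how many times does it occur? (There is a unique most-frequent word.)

Unigram frequencies (highest first):
  green: 18
  high: 10
  in: 8
  loud: 5

"green", 18 times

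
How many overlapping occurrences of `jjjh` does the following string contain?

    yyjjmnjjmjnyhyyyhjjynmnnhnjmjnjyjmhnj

Sliding a length-4 window over the 37 characters (34 positions):
  (no match at any position)

0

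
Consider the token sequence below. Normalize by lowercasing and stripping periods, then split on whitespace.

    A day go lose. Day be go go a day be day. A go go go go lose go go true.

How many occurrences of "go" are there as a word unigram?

9

Scanning the 21 tokens for "go":
  position 3: go
  position 7: go
  position 8: go
  position 14: go
  position 15: go
  position 16: go
  position 17: go
  position 19: go
  position 20: go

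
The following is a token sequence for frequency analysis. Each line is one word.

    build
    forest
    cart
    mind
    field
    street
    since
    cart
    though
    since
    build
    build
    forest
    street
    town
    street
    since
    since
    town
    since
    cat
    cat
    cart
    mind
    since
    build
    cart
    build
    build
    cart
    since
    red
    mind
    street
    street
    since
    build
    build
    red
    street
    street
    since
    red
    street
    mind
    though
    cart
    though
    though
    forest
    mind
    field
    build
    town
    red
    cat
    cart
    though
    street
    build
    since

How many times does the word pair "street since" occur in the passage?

4

Scanning the 60 overlapping bigram windows for "street since":
  position 6–7: street since
  position 16–17: street since
  position 35–36: street since
  position 41–42: street since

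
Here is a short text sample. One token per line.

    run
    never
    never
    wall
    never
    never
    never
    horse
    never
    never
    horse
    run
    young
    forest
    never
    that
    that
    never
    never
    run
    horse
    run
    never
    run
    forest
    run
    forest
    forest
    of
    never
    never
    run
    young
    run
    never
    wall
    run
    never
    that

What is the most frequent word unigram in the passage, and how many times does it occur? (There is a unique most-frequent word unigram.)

"never", 15 times

Unigram frequencies (highest first):
  never: 15
  run: 9
  forest: 4
  horse: 3
  that: 3
  wall: 2
  … (2 more, each ≤ 2)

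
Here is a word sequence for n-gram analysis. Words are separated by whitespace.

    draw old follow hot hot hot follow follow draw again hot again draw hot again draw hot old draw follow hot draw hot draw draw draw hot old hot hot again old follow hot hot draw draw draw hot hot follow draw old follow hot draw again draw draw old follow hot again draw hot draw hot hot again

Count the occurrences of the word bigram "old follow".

4

Scanning the 58 overlapping bigram windows for "old follow":
  position 2–3: old follow
  position 32–33: old follow
  position 43–44: old follow
  position 50–51: old follow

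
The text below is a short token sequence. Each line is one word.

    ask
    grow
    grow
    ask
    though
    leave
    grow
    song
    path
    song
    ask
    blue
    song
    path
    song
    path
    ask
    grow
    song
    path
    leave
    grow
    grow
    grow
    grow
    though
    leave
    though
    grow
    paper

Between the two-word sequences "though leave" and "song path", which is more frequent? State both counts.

"song path" (4 vs 2)

"though leave": 2 occurrences
"song path": 4 occurrences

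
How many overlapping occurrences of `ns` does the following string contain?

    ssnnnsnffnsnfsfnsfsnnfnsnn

Sliding a length-2 window over the 26 characters (25 positions):
  position 5–6: ns
  position 10–11: ns
  position 16–17: ns
  position 23–24: ns

4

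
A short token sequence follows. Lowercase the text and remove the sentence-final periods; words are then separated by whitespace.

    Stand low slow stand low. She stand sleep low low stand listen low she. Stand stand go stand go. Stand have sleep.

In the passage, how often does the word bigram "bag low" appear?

Scanning the 21 overlapping bigram windows for "bag low":
  (none found)

0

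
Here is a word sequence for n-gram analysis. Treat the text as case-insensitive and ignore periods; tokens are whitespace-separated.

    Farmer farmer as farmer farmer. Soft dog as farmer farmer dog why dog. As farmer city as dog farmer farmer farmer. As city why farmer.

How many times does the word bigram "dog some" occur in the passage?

0

Scanning the 24 overlapping bigram windows for "dog some":
  (none found)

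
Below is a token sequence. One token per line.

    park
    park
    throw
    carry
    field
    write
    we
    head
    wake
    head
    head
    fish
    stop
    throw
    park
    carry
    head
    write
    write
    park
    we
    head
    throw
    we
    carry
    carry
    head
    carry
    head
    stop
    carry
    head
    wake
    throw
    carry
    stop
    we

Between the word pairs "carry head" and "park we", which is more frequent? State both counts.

"carry head" (4 vs 1)

"carry head": 4 occurrences
"park we": 1 occurrence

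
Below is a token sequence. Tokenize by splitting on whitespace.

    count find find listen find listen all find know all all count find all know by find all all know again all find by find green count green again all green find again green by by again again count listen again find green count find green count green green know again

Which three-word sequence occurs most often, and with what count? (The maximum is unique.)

"find green count", 3 times

Trigram frequencies (highest first):
  find green count: 3
  green count green: 2
  count find find: 1
  find find listen: 1
  find listen find: 1
  listen find listen: 1
  … (40 more, each ≤ 1)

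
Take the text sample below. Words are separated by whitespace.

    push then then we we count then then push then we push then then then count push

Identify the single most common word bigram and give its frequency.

Bigram frequencies (highest first):
  then then: 4
  push then: 3
  then we: 2
  we we: 1
  we count: 1
  count then: 1
  … (4 more, each ≤ 1)

"then then", 4 times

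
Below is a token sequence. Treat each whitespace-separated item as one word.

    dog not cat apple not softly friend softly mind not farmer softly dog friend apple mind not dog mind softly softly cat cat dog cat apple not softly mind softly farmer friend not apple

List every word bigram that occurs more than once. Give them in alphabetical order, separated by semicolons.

Bigram counts meeting the condition (more than once):
  apple not: 2
  cat apple: 2
  mind not: 2
  mind softly: 2
  not softly: 2
  softly mind: 2

apple not; cat apple; mind not; mind softly; not softly; softly mind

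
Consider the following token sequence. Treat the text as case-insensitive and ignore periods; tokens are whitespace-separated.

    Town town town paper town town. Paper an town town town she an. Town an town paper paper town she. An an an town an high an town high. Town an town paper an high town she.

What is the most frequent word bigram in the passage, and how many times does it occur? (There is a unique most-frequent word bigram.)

Bigram frequencies (highest first):
  an town: 6
  town town: 5
  town paper: 4
  town she: 3
  town an: 3
  paper town: 2
  … (8 more, each ≤ 2)

"an town", 6 times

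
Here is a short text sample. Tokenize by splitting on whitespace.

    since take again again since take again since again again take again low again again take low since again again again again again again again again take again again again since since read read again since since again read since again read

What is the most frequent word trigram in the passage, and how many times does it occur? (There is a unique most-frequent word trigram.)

"again again again", 7 times

Trigram frequencies (highest first):
  again again again: 7
  again again take: 3
  since take again: 2
  take again again: 2
  again again since: 2
  since again again: 2
  … (19 more, each ≤ 2)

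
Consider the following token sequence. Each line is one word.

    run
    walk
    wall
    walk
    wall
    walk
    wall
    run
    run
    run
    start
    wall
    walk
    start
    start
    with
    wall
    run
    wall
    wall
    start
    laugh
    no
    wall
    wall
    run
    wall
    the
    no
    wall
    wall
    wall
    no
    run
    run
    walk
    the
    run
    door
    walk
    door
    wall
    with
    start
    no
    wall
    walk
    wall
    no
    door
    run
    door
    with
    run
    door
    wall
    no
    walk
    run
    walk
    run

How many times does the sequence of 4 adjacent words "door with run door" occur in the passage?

Scanning the 58 overlapping 4-gram windows for "door with run door":
  position 52–55: door with run door

1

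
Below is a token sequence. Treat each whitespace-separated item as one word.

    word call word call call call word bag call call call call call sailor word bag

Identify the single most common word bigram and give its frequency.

Bigram frequencies (highest first):
  call call: 6
  word call: 2
  call word: 2
  word bag: 2
  bag call: 1
  call sailor: 1
  … (1 more, each ≤ 1)

"call call", 6 times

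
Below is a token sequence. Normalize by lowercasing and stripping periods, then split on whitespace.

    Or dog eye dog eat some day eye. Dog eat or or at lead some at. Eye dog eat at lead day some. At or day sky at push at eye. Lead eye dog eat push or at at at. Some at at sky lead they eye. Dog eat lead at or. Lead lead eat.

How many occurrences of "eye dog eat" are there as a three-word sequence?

5

Scanning the 53 overlapping trigram windows for "eye dog eat":
  position 3–5: eye dog eat
  position 8–10: eye dog eat
  position 17–19: eye dog eat
  position 33–35: eye dog eat
  position 47–49: eye dog eat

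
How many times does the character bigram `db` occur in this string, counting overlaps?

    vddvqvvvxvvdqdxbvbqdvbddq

Sliding a length-2 window over the 25 characters (24 positions):
  (no match at any position)

0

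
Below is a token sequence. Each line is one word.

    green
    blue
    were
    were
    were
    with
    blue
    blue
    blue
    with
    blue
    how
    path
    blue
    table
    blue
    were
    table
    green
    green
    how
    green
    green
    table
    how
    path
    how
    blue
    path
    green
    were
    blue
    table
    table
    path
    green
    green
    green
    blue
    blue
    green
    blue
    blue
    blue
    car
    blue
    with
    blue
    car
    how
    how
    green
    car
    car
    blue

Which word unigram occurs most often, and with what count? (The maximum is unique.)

"blue", 17 times

Unigram frequencies (highest first):
  blue: 17
  green: 11
  how: 6
  were: 5
  table: 5
  path: 4
  … (2 more, each ≤ 4)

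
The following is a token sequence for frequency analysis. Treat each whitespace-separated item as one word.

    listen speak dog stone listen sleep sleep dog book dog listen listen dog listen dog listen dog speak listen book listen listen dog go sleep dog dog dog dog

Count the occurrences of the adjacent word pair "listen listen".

Scanning the 28 overlapping bigram windows for "listen listen":
  position 11–12: listen listen
  position 21–22: listen listen

2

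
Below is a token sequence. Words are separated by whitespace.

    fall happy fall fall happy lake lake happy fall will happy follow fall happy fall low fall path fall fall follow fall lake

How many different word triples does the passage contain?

20

23 tokens → 21 trigram windows in total.
Repeated trigrams (each contributes count−1 duplicates):
  fall happy fall: 2
1 duplicate windows → 21 − 1 = 20 distinct.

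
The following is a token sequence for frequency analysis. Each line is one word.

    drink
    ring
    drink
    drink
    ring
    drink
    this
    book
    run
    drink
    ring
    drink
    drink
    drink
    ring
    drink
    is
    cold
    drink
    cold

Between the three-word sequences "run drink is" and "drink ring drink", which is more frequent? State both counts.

"drink ring drink" (4 vs 0)

"run drink is": 0 occurrences
"drink ring drink": 4 occurrences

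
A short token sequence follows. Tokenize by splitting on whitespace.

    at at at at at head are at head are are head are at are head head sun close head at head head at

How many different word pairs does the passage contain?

12

24 tokens → 23 bigram windows in total.
Repeated bigrams (each contributes count−1 duplicates):
  at at: 4
  at head: 3
  head are: 3
  are at: 2
  are head: 2
  head at: 2
  head head: 2
11 duplicate windows → 23 − 11 = 12 distinct.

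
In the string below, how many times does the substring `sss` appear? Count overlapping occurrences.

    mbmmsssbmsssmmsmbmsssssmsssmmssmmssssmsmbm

Sliding a length-3 window over the 42 characters (40 positions):
  position 5–7: sss
  position 10–12: sss
  position 19–21: sss
  position 20–22: sss
  position 21–23: sss
  position 25–27: sss
  position 34–36: sss
  position 35–37: sss

8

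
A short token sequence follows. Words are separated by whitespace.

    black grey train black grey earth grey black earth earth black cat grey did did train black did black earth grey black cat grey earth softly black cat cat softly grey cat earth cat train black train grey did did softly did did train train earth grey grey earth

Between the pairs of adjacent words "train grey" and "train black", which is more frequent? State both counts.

"train grey": 1 occurrence
"train black": 3 occurrences

"train black" (3 vs 1)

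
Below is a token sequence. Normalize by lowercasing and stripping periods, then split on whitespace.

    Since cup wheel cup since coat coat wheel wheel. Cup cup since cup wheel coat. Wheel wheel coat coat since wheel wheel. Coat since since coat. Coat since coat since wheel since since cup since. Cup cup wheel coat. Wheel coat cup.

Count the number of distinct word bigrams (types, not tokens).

42 tokens → 41 bigram windows in total.
Repeated bigrams (each contributes count−1 duplicates):
  wheel coat: 5
  coat since: 4
  since cup: 4
  coat coat: 3
  coat wheel: 3
  cup since: 3
  cup wheel: 3
  since coat: 3
  … (5 more repeated)
26 duplicate windows → 41 − 26 = 15 distinct.

15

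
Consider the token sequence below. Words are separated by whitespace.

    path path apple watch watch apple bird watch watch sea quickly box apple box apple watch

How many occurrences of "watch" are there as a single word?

5

Scanning the 16 tokens for "watch":
  position 4: watch
  position 5: watch
  position 8: watch
  position 9: watch
  position 16: watch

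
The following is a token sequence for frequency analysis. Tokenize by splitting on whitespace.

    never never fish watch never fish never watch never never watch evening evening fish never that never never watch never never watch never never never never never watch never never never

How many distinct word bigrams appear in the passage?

31 tokens → 30 bigram windows in total.
Repeated bigrams (each contributes count−1 duplicates):
  never never: 10
  never watch: 5
  watch never: 5
  fish never: 2
  never fish: 2
19 duplicate windows → 30 − 19 = 11 distinct.

11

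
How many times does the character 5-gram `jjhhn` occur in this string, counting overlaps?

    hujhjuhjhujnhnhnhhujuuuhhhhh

0

Sliding a length-5 window over the 28 characters (24 positions):
  (no match at any position)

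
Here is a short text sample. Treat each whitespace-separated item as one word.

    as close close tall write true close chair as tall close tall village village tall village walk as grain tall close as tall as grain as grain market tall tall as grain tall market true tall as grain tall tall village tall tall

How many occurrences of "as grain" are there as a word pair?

Scanning the 42 overlapping bigram windows for "as grain":
  position 18–19: as grain
  position 24–25: as grain
  position 26–27: as grain
  position 31–32: as grain
  position 37–38: as grain

5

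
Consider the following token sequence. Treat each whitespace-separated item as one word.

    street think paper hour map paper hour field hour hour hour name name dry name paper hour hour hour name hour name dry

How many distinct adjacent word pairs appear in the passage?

14

23 tokens → 22 bigram windows in total.
Repeated bigrams (each contributes count−1 duplicates):
  hour hour: 4
  hour name: 3
  paper hour: 3
  name dry: 2
8 duplicate windows → 22 − 8 = 14 distinct.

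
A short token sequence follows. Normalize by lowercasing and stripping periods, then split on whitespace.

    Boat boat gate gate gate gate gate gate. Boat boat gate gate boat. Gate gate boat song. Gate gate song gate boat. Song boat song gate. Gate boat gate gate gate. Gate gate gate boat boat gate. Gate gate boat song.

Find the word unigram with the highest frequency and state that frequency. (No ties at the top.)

"gate", 24 times

Unigram frequencies (highest first):
  gate: 24
  boat: 12
  song: 5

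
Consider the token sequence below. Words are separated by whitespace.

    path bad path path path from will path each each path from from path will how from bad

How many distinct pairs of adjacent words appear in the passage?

15

18 tokens → 17 bigram windows in total.
Repeated bigrams (each contributes count−1 duplicates):
  path from: 2
  path path: 2
2 duplicate windows → 17 − 2 = 15 distinct.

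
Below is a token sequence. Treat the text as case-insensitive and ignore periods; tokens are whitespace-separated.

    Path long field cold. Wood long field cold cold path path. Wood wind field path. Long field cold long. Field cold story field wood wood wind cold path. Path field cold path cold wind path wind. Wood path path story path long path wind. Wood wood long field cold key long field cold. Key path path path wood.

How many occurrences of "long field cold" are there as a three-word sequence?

Scanning the 56 overlapping trigram windows for "long field cold":
  position 2–4: long field cold
  position 6–8: long field cold
  position 16–18: long field cold
  position 19–21: long field cold
  position 47–49: long field cold
  position 51–53: long field cold

6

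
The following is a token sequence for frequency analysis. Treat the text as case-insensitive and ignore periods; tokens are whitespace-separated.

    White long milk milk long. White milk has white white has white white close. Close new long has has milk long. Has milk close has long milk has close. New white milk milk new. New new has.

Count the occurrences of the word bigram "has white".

Scanning the 36 overlapping bigram windows for "has white":
  position 8–9: has white
  position 11–12: has white

2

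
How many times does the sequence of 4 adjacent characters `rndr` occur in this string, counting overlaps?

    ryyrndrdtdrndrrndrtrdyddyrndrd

4

Sliding a length-4 window over the 30 characters (27 positions):
  position 4–7: rndr
  position 11–14: rndr
  position 15–18: rndr
  position 26–29: rndr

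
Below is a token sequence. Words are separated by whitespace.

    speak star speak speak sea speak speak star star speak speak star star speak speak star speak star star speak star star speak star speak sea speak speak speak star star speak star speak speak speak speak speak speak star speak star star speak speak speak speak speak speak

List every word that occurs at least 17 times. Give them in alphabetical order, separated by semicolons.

speak; star

Unigram counts meeting the condition (at least 17 times):
  speak: 30
  star: 17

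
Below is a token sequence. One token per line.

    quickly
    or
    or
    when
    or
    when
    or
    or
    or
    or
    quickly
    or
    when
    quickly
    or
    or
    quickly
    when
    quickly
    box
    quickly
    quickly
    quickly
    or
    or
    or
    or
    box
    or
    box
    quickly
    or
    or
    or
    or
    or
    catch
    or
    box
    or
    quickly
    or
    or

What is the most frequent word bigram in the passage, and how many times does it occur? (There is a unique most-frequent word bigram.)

"or or", 13 times

Bigram frequencies (highest first):
  or or: 13
  quickly or: 6
  or when: 3
  or quickly: 3
  or box: 3
  when or: 2
  … (8 more, each ≤ 2)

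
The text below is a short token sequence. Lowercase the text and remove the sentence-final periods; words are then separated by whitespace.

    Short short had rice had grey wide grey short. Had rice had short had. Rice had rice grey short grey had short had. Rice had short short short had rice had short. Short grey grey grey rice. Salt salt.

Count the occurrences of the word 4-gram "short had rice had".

Scanning the 36 overlapping 4-gram windows for "short had rice had":
  position 2–5: short had rice had
  position 9–12: short had rice had
  position 13–16: short had rice had
  position 22–25: short had rice had
  position 28–31: short had rice had

5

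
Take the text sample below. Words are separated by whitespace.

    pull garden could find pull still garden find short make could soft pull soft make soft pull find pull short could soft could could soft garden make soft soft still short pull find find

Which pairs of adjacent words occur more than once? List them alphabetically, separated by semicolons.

could soft; find pull; make soft; pull find; soft pull

Bigram counts meeting the condition (more than once):
  could soft: 3
  find pull: 2
  make soft: 2
  pull find: 2
  soft pull: 2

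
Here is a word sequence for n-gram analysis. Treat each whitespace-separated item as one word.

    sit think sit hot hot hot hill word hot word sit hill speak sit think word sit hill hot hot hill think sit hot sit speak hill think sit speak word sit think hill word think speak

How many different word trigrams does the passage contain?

31

37 tokens → 35 trigram windows in total.
Repeated trigrams (each contributes count−1 duplicates):
  hill think sit: 2
  hot hot hill: 2
  think sit hot: 2
  word sit hill: 2
4 duplicate windows → 35 − 4 = 31 distinct.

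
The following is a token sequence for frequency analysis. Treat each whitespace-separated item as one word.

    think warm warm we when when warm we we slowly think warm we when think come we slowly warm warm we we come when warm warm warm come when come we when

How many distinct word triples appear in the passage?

32 tokens → 30 trigram windows in total.
Repeated trigrams (each contributes count−1 duplicates):
  warm warm we: 2
  warm we we: 2
  warm we when: 2
3 duplicate windows → 30 − 3 = 27 distinct.

27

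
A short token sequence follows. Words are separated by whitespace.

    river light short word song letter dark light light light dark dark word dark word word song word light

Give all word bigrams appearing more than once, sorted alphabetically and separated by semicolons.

dark word; light light; word song

Bigram counts meeting the condition (more than once):
  dark word: 2
  light light: 2
  word song: 2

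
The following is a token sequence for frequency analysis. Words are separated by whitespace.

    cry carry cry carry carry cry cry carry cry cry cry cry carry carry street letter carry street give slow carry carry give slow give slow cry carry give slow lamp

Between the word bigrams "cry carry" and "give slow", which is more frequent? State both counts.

"cry carry" (5 vs 4)

"cry carry": 5 occurrences
"give slow": 4 occurrences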